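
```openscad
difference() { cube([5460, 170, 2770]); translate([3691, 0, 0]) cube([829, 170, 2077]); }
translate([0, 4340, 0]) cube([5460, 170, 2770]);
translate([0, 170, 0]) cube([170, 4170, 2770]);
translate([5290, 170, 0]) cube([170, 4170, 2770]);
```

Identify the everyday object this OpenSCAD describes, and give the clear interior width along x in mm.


A single room. The interior width is 5120 mm.

Four walls enclosing a rectangle with a door in the front wall — a room. Outside width 5460 minus two 170 mm walls gives 5120 mm.


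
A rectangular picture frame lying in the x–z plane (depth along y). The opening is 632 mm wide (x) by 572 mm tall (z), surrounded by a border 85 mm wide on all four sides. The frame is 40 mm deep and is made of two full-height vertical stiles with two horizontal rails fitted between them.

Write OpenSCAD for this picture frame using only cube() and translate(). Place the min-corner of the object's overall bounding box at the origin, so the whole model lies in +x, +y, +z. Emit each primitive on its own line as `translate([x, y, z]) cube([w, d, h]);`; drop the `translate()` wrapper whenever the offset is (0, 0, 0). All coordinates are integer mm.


cube([85, 40, 742]);
translate([717, 0, 0]) cube([85, 40, 742]);
translate([85, 0, 0]) cube([632, 40, 85]);
translate([85, 0, 657]) cube([632, 40, 85]);


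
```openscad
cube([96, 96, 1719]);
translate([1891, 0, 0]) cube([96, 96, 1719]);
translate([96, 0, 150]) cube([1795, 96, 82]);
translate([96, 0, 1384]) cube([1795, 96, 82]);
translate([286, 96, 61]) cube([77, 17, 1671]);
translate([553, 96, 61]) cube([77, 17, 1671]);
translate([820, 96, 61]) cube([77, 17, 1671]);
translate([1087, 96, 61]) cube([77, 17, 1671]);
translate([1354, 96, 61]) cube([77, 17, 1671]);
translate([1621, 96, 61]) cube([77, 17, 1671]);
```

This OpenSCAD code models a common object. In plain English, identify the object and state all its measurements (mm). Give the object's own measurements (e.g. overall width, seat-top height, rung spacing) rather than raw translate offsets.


A fence section. Two 96×96 mm posts, 1719 mm tall, stand on the floor with a clear span of 1795 mm between their inner faces. Two horizontal rails of 96×82 mm section span the gap between the posts with their undersides at z = 150 mm and z = 1384 mm, flush with the posts' −y face. 6 pickets, each 77 mm wide, 17 mm thick and 1671 mm tall, are fixed to the +y face of the rails with their bottoms at z = 61 mm, spaced across the span with a 190 mm gap after the −x post and between neighbouring pickets, with 193 mm left before the +x post.


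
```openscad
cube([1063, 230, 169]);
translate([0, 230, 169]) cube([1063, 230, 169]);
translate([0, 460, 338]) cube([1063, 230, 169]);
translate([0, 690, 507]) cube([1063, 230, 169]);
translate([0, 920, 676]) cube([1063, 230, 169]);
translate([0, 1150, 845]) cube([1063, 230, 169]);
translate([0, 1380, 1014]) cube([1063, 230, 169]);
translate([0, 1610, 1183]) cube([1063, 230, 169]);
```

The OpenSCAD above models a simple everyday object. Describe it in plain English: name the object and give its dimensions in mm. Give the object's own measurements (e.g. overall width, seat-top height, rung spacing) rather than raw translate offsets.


A straight staircase of 8 solid steps. Each step is 1063 mm wide (x), 230 mm deep (y, the going) and 169 mm tall (the rise). The first step rests on the floor; each subsequent step sits one going further in +y and one rise higher in +z, directly behind and above the previous step with no overlap.


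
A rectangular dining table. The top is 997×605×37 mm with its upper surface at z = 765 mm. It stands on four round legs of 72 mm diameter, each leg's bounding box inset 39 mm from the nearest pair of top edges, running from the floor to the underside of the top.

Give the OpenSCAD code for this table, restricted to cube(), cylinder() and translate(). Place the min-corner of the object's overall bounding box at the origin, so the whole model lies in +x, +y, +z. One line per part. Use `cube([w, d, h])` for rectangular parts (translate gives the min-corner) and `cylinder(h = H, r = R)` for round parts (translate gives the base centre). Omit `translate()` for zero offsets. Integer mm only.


translate([0, 0, 728]) cube([997, 605, 37]);
translate([75, 75, 0]) cylinder(h = 728, r = 36);
translate([922, 75, 0]) cylinder(h = 728, r = 36);
translate([75, 530, 0]) cylinder(h = 728, r = 36);
translate([922, 530, 0]) cylinder(h = 728, r = 36);


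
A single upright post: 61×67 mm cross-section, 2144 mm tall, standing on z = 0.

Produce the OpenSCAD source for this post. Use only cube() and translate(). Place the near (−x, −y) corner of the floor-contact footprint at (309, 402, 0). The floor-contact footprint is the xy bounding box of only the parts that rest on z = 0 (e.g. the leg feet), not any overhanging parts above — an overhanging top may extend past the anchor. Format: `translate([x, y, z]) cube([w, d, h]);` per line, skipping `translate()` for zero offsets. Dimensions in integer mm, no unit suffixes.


translate([309, 402, 0]) cube([61, 67, 2144]);


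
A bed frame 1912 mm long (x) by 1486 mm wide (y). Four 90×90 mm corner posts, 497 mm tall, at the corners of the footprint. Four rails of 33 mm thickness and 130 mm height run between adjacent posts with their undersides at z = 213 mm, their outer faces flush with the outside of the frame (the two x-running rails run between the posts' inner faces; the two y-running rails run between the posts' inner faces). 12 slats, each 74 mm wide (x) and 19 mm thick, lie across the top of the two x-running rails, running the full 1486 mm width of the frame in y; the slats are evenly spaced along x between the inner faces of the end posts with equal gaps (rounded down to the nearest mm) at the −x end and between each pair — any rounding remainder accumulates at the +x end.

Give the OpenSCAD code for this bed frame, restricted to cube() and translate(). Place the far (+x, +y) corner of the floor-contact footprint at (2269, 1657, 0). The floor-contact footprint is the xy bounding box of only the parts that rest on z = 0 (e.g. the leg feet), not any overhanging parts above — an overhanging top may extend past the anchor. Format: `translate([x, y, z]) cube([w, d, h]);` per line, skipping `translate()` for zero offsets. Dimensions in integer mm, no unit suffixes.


translate([357, 171, 0]) cube([90, 90, 497]);
translate([357, 1567, 0]) cube([90, 90, 497]);
translate([2179, 171, 0]) cube([90, 90, 497]);
translate([2179, 1567, 0]) cube([90, 90, 497]);
translate([447, 171, 213]) cube([1732, 33, 130]);
translate([447, 1624, 213]) cube([1732, 33, 130]);
translate([357, 261, 213]) cube([33, 1306, 130]);
translate([2236, 261, 213]) cube([33, 1306, 130]);
translate([511, 171, 343]) cube([74, 1486, 19]);
translate([649, 171, 343]) cube([74, 1486, 19]);
translate([787, 171, 343]) cube([74, 1486, 19]);
translate([925, 171, 343]) cube([74, 1486, 19]);
translate([1063, 171, 343]) cube([74, 1486, 19]);
translate([1201, 171, 343]) cube([74, 1486, 19]);
translate([1339, 171, 343]) cube([74, 1486, 19]);
translate([1477, 171, 343]) cube([74, 1486, 19]);
translate([1615, 171, 343]) cube([74, 1486, 19]);
translate([1753, 171, 343]) cube([74, 1486, 19]);
translate([1891, 171, 343]) cube([74, 1486, 19]);
translate([2029, 171, 343]) cube([74, 1486, 19]);


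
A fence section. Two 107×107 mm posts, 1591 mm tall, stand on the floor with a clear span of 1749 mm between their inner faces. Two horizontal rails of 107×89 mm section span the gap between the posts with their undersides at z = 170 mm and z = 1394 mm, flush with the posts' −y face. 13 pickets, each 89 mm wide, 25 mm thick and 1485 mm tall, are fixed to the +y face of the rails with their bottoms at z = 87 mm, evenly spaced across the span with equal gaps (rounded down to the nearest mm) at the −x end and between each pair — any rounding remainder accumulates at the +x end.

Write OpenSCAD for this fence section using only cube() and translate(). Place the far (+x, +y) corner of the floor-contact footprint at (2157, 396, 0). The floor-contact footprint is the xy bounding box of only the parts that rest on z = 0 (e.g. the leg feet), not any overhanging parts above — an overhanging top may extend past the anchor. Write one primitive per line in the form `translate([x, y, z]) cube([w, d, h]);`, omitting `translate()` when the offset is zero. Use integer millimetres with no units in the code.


translate([194, 289, 0]) cube([107, 107, 1591]);
translate([2050, 289, 0]) cube([107, 107, 1591]);
translate([301, 289, 170]) cube([1749, 107, 89]);
translate([301, 289, 1394]) cube([1749, 107, 89]);
translate([343, 396, 87]) cube([89, 25, 1485]);
translate([474, 396, 87]) cube([89, 25, 1485]);
translate([605, 396, 87]) cube([89, 25, 1485]);
translate([736, 396, 87]) cube([89, 25, 1485]);
translate([867, 396, 87]) cube([89, 25, 1485]);
translate([998, 396, 87]) cube([89, 25, 1485]);
translate([1129, 396, 87]) cube([89, 25, 1485]);
translate([1260, 396, 87]) cube([89, 25, 1485]);
translate([1391, 396, 87]) cube([89, 25, 1485]);
translate([1522, 396, 87]) cube([89, 25, 1485]);
translate([1653, 396, 87]) cube([89, 25, 1485]);
translate([1784, 396, 87]) cube([89, 25, 1485]);
translate([1915, 396, 87]) cube([89, 25, 1485]);


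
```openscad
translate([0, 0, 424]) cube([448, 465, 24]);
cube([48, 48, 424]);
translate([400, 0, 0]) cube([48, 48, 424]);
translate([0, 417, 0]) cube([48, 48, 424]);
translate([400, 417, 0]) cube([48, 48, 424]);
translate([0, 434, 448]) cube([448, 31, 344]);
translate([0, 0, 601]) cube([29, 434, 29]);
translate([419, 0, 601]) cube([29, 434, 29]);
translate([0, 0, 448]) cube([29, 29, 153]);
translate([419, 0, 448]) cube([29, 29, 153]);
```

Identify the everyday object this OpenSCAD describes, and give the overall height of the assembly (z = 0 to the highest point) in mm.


A chair. The overall height is 792 mm.

A slab on four corner posts with a tall panel at the back — a chair. The seat slab sits at z = 424 with thickness 24, and the 344 mm backrest starts at the seat top, so the overall height is 424 + 24 + 344 = 792 mm.


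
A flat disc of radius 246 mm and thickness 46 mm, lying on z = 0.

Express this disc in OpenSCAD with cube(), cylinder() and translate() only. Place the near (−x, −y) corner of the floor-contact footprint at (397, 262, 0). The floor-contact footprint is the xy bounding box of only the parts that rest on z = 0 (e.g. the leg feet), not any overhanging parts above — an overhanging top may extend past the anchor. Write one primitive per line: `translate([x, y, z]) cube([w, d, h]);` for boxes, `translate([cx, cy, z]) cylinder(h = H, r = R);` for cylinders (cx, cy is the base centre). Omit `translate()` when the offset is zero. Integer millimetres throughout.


translate([643, 508, 0]) cylinder(h = 46, r = 246);


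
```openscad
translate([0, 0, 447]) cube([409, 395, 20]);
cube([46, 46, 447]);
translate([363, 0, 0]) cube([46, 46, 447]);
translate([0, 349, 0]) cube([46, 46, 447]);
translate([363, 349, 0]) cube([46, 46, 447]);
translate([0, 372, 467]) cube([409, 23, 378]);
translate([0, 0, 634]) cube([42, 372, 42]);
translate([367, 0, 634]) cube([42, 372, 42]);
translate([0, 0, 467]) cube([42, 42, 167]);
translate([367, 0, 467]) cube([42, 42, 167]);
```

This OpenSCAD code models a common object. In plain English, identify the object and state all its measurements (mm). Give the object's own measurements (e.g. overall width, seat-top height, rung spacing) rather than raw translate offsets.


A chair. The seat is a 409×395×20 mm slab with its top at z = 467 mm, on four 46×46 mm corner legs (flush with the seat edges, standing on z = 0). A flat backrest 23 mm thick, 378 mm tall, spans the full seat width and rises from the seat top along its +y edge, rear face flush with the rear of the seat. Two armrests of 42×42 mm section run along each side from the seat's front edge to the front of the backrest, top faces 209 mm above the seat top and outer faces flush with the seat's x-edges; a 42×42 mm post under the front of each armrest stands on the seat at the front corner.


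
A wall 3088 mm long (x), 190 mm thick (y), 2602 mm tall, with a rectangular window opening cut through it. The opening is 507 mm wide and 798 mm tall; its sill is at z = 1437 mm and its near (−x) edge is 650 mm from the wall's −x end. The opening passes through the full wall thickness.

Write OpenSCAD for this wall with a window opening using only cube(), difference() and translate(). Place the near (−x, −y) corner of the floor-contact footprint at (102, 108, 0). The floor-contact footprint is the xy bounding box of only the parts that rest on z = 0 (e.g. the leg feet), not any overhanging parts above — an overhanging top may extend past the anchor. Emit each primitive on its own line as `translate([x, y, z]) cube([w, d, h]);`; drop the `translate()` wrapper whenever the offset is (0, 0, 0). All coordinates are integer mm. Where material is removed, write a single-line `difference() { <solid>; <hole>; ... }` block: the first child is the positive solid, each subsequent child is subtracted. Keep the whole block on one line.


difference() { translate([102, 108, 0]) cube([3088, 190, 2602]); translate([752, 108, 1437]) cube([507, 190, 798]); }


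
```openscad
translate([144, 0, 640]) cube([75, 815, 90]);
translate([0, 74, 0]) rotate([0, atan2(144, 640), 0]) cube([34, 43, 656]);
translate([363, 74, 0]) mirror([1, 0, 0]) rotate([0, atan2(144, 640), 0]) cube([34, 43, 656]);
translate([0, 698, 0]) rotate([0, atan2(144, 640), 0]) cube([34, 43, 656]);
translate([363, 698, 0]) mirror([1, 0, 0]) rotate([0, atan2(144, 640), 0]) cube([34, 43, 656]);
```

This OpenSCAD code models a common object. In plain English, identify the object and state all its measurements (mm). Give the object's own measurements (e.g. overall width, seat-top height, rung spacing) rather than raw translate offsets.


A sawhorse. A 75×815×90 mm beam (x, y, z) sits on two A-frame leg pairs. Each pair is two raked legs of 34×43 mm section (43 mm along y) splaying symmetrically in x. Each leg rises 640 mm vertically over 144 mm of horizontal reach and is 656 mm long along its own axis. Every leg's outer bottom edge rests on the floor and its outer top edge meets a bottom edge of the beam — the left legs (tilting toward +x) meet the beam's −x bottom edge, the right legs (their mirror images, tilting toward −x) meet its +x bottom edge — so the leg tops tuck under the beam, the beam's underside is 640 mm above the floor, and the feet are 363 mm apart outside-to-outside with the beam centred between them. The two leg pairs are set in 74 mm from either end of the beam.


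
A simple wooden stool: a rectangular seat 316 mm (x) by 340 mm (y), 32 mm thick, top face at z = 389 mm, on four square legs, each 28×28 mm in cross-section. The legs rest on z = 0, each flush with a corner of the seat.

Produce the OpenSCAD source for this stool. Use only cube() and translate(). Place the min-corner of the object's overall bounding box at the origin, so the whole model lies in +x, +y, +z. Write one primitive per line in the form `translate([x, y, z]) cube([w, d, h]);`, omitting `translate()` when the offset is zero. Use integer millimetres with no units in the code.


translate([0, 0, 357]) cube([316, 340, 32]);
cube([28, 28, 357]);
translate([288, 0, 0]) cube([28, 28, 357]);
translate([0, 312, 0]) cube([28, 28, 357]);
translate([288, 312, 0]) cube([28, 28, 357]);


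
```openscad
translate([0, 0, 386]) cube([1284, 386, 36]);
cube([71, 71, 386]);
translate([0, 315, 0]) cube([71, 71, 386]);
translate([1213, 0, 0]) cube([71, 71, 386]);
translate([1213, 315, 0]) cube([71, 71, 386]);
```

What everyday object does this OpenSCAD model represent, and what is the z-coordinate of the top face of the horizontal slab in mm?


A bench. The seat-top height is 422 mm.

A long slab on four corner posts — a bench. The slab sits at z = 386 with thickness 36, so the top is 386 + 36 = 422 mm.


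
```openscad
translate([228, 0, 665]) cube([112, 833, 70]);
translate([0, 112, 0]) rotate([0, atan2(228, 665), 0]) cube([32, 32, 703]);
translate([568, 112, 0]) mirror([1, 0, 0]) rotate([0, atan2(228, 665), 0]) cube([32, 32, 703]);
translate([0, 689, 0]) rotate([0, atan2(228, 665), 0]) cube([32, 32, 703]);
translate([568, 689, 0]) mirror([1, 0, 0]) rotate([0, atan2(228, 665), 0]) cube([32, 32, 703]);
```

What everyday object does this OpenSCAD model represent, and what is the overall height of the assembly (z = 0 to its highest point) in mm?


A sawhorse. The overall height is 735 mm.

A beam across two mirrored pairs of raked legs — a sawhorse. The beam's underside is at z = 665 (matching the legs' vertical rise in atan2(228, 665)) and the beam is 70 mm tall, so its top is at 665 + 70 = 735 mm. The raked legs top out at the beam's underside, so that is the highest point.


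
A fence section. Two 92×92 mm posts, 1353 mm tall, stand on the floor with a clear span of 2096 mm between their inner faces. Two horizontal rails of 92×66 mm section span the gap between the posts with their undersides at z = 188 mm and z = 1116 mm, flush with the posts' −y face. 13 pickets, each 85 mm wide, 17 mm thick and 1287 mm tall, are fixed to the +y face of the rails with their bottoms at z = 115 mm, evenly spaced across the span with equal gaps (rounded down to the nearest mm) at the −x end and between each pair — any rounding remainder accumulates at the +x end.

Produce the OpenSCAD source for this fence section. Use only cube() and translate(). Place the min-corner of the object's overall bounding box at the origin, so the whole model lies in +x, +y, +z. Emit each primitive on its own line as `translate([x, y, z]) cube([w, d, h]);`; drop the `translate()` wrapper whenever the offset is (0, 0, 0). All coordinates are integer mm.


cube([92, 92, 1353]);
translate([2188, 0, 0]) cube([92, 92, 1353]);
translate([92, 0, 188]) cube([2096, 92, 66]);
translate([92, 0, 1116]) cube([2096, 92, 66]);
translate([162, 92, 115]) cube([85, 17, 1287]);
translate([317, 92, 115]) cube([85, 17, 1287]);
translate([472, 92, 115]) cube([85, 17, 1287]);
translate([627, 92, 115]) cube([85, 17, 1287]);
translate([782, 92, 115]) cube([85, 17, 1287]);
translate([937, 92, 115]) cube([85, 17, 1287]);
translate([1092, 92, 115]) cube([85, 17, 1287]);
translate([1247, 92, 115]) cube([85, 17, 1287]);
translate([1402, 92, 115]) cube([85, 17, 1287]);
translate([1557, 92, 115]) cube([85, 17, 1287]);
translate([1712, 92, 115]) cube([85, 17, 1287]);
translate([1867, 92, 115]) cube([85, 17, 1287]);
translate([2022, 92, 115]) cube([85, 17, 1287]);


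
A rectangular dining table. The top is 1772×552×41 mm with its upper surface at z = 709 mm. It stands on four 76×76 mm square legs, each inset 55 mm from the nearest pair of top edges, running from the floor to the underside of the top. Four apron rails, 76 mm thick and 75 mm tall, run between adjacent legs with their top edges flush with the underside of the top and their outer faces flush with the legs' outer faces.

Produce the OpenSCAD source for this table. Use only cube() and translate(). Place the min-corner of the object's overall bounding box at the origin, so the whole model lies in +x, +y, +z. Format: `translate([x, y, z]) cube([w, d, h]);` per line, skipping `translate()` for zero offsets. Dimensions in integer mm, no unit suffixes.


// leg_h = 709 - 41 = 668
// apron z = 668 - 75 = 593
translate([0, 0, 668]) cube([1772, 552, 41]);
translate([55, 55, 0]) cube([76, 76, 668]);
translate([1641, 55, 0]) cube([76, 76, 668]);
translate([55, 421, 0]) cube([76, 76, 668]);
translate([1641, 421, 0]) cube([76, 76, 668]);
translate([131, 55, 593]) cube([1510, 76, 75]);
translate([131, 421, 593]) cube([1510, 76, 75]);
translate([55, 131, 593]) cube([76, 290, 75]);
translate([1641, 131, 593]) cube([76, 290, 75]);


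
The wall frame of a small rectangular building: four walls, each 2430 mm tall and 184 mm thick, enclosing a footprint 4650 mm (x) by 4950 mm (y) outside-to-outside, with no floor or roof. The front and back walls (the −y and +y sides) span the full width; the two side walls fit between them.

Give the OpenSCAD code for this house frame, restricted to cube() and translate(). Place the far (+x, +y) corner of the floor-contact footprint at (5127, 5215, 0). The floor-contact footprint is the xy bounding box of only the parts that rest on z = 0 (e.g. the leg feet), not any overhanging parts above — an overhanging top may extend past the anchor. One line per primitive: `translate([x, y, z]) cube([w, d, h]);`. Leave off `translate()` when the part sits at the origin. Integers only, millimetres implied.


translate([477, 265, 0]) cube([4650, 184, 2430]);
translate([477, 5031, 0]) cube([4650, 184, 2430]);
translate([477, 449, 0]) cube([184, 4582, 2430]);
translate([4943, 449, 0]) cube([184, 4582, 2430]);


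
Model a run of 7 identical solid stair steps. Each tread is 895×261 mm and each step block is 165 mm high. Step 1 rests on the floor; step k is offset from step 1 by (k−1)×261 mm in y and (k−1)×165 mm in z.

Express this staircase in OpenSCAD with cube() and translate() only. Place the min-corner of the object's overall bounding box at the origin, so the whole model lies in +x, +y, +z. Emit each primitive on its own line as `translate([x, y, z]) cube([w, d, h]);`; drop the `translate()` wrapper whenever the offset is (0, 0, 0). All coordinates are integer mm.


cube([895, 261, 165]);
translate([0, 261, 165]) cube([895, 261, 165]);
translate([0, 522, 330]) cube([895, 261, 165]);
translate([0, 783, 495]) cube([895, 261, 165]);
translate([0, 1044, 660]) cube([895, 261, 165]);
translate([0, 1305, 825]) cube([895, 261, 165]);
translate([0, 1566, 990]) cube([895, 261, 165]);


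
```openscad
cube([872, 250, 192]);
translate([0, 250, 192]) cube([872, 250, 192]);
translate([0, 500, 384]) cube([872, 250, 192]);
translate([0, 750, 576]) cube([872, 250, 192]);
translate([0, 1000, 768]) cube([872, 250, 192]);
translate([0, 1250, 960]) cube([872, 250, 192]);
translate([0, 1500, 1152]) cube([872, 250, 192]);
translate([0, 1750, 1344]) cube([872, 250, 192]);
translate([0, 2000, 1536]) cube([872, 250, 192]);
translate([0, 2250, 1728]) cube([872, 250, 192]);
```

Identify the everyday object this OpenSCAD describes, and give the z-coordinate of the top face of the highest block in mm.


A staircase. The total rise is 1920 mm.

10 identical blocks, each offset up and back from the previous — a staircase. Each step is 192 mm tall and there are 10 of them, so the total rise is 10 × 192 = 1920 mm.


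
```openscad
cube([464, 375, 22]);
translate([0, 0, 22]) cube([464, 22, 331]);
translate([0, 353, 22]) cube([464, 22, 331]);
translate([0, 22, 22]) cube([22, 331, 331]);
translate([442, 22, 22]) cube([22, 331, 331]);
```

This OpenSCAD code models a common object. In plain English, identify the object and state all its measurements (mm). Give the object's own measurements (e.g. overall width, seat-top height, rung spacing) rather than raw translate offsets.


An open-topped rectangular box: outside dimensions 464×375×353 mm, with a uniform wall and base thickness of 22 mm. The base is a full 464×375 slab on the floor; four walls sit on top of the base. The front and back walls (the −y and +y sides) span the full width; the two side walls fit between them.


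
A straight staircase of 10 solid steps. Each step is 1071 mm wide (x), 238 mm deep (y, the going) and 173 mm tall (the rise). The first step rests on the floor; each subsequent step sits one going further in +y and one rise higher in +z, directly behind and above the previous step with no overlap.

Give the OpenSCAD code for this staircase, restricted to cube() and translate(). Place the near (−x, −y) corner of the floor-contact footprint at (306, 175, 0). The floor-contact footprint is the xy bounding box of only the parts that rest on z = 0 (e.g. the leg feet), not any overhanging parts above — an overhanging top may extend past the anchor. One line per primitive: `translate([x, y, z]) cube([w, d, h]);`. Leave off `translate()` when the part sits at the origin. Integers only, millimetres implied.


translate([306, 175, 0]) cube([1071, 238, 173]);
translate([306, 413, 173]) cube([1071, 238, 173]);
translate([306, 651, 346]) cube([1071, 238, 173]);
translate([306, 889, 519]) cube([1071, 238, 173]);
translate([306, 1127, 692]) cube([1071, 238, 173]);
translate([306, 1365, 865]) cube([1071, 238, 173]);
translate([306, 1603, 1038]) cube([1071, 238, 173]);
translate([306, 1841, 1211]) cube([1071, 238, 173]);
translate([306, 2079, 1384]) cube([1071, 238, 173]);
translate([306, 2317, 1557]) cube([1071, 238, 173]);


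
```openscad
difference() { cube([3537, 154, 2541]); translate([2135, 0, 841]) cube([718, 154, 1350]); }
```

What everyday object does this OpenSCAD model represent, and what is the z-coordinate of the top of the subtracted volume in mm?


A wall with a window opening. The window head height is 2191 mm.

A wall with a rectangular opening subtracted — a window. Sill at z = 841, opening 1350 mm tall, so the head is at 841 + 1350 = 2191 mm.


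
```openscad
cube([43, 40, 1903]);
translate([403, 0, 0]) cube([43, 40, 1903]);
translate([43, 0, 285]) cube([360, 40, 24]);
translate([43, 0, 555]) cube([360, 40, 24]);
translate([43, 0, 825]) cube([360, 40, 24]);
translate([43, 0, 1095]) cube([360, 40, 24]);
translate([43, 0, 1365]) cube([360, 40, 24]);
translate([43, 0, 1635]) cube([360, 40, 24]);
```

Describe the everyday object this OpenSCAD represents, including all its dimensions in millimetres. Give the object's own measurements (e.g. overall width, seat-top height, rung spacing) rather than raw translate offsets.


A straight ladder. Two 43×40 mm vertical rails, 1903 mm tall, stand 446 mm apart (outside-to-outside) with their front faces coplanar on the −y side. 6 rungs, each 40 mm deep and 24 mm tall, span between the inner faces of the rails, front faces flush with the rails. The lowest rung's underside is at z = 285 mm and rungs are spaced 270 mm apart (underside to underside).


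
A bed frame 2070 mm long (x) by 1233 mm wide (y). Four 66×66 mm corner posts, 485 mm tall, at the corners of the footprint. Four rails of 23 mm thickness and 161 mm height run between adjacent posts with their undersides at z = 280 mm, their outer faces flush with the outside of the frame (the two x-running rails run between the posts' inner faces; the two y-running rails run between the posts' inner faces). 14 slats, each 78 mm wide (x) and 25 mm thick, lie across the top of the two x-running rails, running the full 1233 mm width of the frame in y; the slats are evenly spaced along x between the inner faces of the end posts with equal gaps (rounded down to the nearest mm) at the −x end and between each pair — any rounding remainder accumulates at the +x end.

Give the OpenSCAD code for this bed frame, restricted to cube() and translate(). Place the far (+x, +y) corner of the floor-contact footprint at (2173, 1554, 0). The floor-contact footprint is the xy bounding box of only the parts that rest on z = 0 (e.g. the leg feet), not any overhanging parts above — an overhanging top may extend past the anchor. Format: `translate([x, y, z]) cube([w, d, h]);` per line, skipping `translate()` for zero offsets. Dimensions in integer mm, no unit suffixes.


translate([103, 321, 0]) cube([66, 66, 485]);
translate([103, 1488, 0]) cube([66, 66, 485]);
translate([2107, 321, 0]) cube([66, 66, 485]);
translate([2107, 1488, 0]) cube([66, 66, 485]);
translate([169, 321, 280]) cube([1938, 23, 161]);
translate([169, 1531, 280]) cube([1938, 23, 161]);
translate([103, 387, 280]) cube([23, 1101, 161]);
translate([2150, 387, 280]) cube([23, 1101, 161]);
translate([225, 321, 441]) cube([78, 1233, 25]);
translate([359, 321, 441]) cube([78, 1233, 25]);
translate([493, 321, 441]) cube([78, 1233, 25]);
translate([627, 321, 441]) cube([78, 1233, 25]);
translate([761, 321, 441]) cube([78, 1233, 25]);
translate([895, 321, 441]) cube([78, 1233, 25]);
translate([1029, 321, 441]) cube([78, 1233, 25]);
translate([1163, 321, 441]) cube([78, 1233, 25]);
translate([1297, 321, 441]) cube([78, 1233, 25]);
translate([1431, 321, 441]) cube([78, 1233, 25]);
translate([1565, 321, 441]) cube([78, 1233, 25]);
translate([1699, 321, 441]) cube([78, 1233, 25]);
translate([1833, 321, 441]) cube([78, 1233, 25]);
translate([1967, 321, 441]) cube([78, 1233, 25]);


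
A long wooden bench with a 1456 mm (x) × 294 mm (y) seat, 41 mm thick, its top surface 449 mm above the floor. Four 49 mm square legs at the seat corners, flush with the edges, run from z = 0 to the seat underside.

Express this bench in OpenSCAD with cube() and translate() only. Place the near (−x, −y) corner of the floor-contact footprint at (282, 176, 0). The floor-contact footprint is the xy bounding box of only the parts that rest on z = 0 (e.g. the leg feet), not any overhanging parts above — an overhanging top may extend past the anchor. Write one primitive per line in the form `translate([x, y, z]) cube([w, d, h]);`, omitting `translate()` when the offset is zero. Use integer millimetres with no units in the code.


translate([282, 176, 408]) cube([1456, 294, 41]);
translate([282, 176, 0]) cube([49, 49, 408]);
translate([282, 421, 0]) cube([49, 49, 408]);
translate([1689, 176, 0]) cube([49, 49, 408]);
translate([1689, 421, 0]) cube([49, 49, 408]);


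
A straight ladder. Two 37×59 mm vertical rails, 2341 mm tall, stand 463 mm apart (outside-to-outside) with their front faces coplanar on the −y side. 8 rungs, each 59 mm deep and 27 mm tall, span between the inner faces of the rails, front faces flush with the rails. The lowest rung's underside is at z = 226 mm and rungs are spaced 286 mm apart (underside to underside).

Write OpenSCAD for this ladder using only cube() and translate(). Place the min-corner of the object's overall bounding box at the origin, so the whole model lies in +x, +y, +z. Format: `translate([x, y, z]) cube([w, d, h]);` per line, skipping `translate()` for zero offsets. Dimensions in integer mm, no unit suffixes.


cube([37, 59, 2341]);
translate([426, 0, 0]) cube([37, 59, 2341]);
translate([37, 0, 226]) cube([389, 59, 27]);
translate([37, 0, 512]) cube([389, 59, 27]);
translate([37, 0, 798]) cube([389, 59, 27]);
translate([37, 0, 1084]) cube([389, 59, 27]);
translate([37, 0, 1370]) cube([389, 59, 27]);
translate([37, 0, 1656]) cube([389, 59, 27]);
translate([37, 0, 1942]) cube([389, 59, 27]);
translate([37, 0, 2228]) cube([389, 59, 27]);


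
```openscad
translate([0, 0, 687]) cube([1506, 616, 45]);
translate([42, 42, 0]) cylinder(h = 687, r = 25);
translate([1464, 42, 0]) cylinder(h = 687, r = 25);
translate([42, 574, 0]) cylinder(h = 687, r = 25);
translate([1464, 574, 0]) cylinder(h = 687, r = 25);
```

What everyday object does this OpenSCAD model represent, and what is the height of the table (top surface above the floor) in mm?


A table. The table height is 732 mm.

A 1506×616×45 slab sits at z = 687 on four Ø50 mm round legs — a table. The top surface is at 687 + 45 = 732 mm.


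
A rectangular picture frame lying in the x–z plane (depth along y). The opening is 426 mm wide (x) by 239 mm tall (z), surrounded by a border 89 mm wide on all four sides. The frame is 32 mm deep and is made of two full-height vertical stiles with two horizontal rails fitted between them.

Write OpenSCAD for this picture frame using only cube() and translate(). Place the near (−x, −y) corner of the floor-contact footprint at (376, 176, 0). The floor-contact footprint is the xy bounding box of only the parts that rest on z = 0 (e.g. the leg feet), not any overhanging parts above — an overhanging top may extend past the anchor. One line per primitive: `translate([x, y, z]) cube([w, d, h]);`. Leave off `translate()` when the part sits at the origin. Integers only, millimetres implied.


translate([376, 176, 0]) cube([89, 32, 417]);
translate([891, 176, 0]) cube([89, 32, 417]);
translate([465, 176, 0]) cube([426, 32, 89]);
translate([465, 176, 328]) cube([426, 32, 89]);


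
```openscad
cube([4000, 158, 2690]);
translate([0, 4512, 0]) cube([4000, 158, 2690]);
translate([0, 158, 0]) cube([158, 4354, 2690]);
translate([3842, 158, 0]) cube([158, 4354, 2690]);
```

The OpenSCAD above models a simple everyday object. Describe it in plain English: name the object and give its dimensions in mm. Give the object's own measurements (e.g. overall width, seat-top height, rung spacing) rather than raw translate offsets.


The wall frame of a small rectangular building: four walls, each 2690 mm tall and 158 mm thick, enclosing a footprint 4000 mm (x) by 4670 mm (y) outside-to-outside, with no floor or roof. The front and back walls (the −y and +y sides) span the full width; the two side walls fit between them.


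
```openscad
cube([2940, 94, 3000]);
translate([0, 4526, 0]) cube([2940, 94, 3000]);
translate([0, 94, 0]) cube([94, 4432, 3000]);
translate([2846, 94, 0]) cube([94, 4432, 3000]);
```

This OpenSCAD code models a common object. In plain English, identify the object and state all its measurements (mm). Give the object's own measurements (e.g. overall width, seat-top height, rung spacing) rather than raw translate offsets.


The wall frame of a small rectangular building: four walls, each 3000 mm tall and 94 mm thick, enclosing a footprint 2940 mm (x) by 4620 mm (y) outside-to-outside, with no floor or roof. The front and back walls (the −y and +y sides) span the full width; the two side walls fit between them.


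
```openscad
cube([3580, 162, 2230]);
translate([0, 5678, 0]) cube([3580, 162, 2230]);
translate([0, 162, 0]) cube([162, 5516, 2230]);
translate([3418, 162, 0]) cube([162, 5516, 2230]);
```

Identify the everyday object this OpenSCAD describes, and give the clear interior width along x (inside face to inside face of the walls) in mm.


A house (or room) frame. The interior width is 3256 mm.

Four 2230 mm walls enclosing a rectangle with no floor or roof — a room or house frame. Outside width is 3580 mm and wall thickness is 162 mm, so the interior width is 3580 − 2 × 162 = 3256 mm.


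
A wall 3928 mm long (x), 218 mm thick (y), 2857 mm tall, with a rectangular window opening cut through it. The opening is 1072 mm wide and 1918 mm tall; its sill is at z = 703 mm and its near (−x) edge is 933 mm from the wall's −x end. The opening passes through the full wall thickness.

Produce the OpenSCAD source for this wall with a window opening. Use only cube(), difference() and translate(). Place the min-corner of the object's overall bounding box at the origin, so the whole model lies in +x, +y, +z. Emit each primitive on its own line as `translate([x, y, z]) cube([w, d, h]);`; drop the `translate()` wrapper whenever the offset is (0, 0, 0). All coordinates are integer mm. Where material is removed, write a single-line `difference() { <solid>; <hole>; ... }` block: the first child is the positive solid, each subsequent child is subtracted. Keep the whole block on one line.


difference() { cube([3928, 218, 2857]); translate([933, 0, 703]) cube([1072, 218, 1918]); }


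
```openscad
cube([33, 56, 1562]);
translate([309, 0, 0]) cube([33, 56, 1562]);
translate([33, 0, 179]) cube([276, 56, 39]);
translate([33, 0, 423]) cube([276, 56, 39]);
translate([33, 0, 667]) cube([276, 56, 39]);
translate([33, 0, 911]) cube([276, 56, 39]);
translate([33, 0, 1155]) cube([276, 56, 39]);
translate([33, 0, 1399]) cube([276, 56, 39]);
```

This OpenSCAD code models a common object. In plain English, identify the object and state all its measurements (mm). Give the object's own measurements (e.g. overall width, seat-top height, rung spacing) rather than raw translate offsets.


A straight ladder. Two 33×56 mm vertical rails, 1562 mm tall, stand 342 mm apart (outside-to-outside) with their front faces coplanar on the −y side. 6 rungs, each 56 mm deep and 39 mm tall, span between the inner faces of the rails, front faces flush with the rails. The lowest rung's underside is at z = 179 mm and rungs are spaced 244 mm apart (underside to underside).


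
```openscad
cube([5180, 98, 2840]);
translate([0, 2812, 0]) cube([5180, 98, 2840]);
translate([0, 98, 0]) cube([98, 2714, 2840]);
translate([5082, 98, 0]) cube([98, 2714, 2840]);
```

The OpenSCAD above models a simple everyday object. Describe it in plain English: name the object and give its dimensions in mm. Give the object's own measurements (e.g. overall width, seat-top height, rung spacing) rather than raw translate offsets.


The wall frame of a small rectangular building: four walls, each 2840 mm tall and 98 mm thick, enclosing a footprint 5180 mm (x) by 2910 mm (y) outside-to-outside, with no floor or roof. The front and back walls (the −y and +y sides) span the full width; the two side walls fit between them.


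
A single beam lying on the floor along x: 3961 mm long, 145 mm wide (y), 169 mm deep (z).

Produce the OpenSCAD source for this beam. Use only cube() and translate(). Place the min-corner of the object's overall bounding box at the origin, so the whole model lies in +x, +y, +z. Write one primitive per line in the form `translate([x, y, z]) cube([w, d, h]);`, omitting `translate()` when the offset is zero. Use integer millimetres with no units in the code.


cube([3961, 145, 169]);


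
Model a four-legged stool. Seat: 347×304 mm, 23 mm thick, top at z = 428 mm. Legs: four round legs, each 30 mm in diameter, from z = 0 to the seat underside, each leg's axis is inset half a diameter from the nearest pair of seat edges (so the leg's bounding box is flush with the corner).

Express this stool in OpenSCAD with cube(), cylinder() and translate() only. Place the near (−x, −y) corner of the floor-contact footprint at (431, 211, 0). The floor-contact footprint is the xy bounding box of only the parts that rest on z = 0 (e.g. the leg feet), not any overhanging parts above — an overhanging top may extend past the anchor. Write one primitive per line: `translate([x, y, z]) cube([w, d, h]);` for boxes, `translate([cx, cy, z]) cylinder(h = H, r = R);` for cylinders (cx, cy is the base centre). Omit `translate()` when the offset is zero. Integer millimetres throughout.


translate([431, 211, 405]) cube([347, 304, 23]);
translate([446, 226, 0]) cylinder(h = 405, r = 15);
translate([763, 226, 0]) cylinder(h = 405, r = 15);
translate([446, 500, 0]) cylinder(h = 405, r = 15);
translate([763, 500, 0]) cylinder(h = 405, r = 15);


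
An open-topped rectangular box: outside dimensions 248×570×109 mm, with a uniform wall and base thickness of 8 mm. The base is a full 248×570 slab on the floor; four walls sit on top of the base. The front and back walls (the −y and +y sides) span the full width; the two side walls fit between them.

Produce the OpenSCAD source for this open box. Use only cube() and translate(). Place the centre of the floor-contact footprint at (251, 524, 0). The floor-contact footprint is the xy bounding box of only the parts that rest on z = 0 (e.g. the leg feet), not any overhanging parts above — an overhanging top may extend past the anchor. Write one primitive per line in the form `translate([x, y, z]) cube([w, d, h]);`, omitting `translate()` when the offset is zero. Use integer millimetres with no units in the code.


translate([127, 239, 0]) cube([248, 570, 8]);
translate([127, 239, 8]) cube([248, 8, 101]);
translate([127, 801, 8]) cube([248, 8, 101]);
translate([127, 247, 8]) cube([8, 554, 101]);
translate([367, 247, 8]) cube([8, 554, 101]);


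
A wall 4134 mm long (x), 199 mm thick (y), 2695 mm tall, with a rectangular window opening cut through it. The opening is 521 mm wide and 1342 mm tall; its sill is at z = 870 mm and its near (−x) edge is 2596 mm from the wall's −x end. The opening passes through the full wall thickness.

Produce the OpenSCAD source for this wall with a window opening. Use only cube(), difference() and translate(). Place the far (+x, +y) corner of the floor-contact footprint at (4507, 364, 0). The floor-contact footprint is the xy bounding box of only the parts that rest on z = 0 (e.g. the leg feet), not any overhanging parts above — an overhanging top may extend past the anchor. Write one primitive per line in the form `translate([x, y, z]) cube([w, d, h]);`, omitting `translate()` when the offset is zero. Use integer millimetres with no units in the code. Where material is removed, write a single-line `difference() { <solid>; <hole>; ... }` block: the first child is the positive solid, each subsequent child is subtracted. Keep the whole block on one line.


difference() { translate([373, 165, 0]) cube([4134, 199, 2695]); translate([2969, 165, 870]) cube([521, 199, 1342]); }
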